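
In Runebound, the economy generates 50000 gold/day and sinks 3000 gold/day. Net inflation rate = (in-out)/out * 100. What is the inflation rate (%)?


Net gold = 50000 - 3000 = 47000
Inflation rate = net / sunk * 100 = 47000 / 3000 * 100
= 15.666667 * 100
= 1566.67%

1566.67%


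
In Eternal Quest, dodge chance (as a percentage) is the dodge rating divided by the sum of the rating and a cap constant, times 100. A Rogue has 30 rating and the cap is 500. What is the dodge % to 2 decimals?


dodge% = 30 / (30 + 500) * 100
= 30 / 530 * 100
= 0.056604 * 100
= 5.66%

5.66%


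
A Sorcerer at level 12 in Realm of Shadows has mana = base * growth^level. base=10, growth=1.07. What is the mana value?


value = base * growth^level
= 10 * 1.07^12
= 10 * 2.252192
= 22.52

22.52 mana


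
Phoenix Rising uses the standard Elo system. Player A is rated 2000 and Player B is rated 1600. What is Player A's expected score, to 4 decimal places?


Elo expected score: Ea = 1/(1 + 10^((Rb-Ra)/400))
Rb - Ra = 1600 - 2000 = -400
(Rb-Ra)/400 = -400/400 = -1.0
10^-1.0 = 0.1
Ea = 1/(1 + 0.1) = 1/1.1 = 0.9091

0.9091


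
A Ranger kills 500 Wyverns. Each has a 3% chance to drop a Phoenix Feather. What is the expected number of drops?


Expected drops = kills * (drop_rate / 100)
= 500 * (3 / 100)
= 500 * 0.03
= 15.0

15.0 drops


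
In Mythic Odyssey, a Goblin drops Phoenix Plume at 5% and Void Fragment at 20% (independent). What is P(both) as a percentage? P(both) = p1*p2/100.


For independent events, P(both) = P(A) * P(B)
= 5% * 20%
= 100 / 100 %
= 1.0%

1.0%


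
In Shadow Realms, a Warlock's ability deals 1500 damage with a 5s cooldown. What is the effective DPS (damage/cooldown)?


DPS = damage / cooldown
= 1500 / 5
= 300.00

300.00 DPS


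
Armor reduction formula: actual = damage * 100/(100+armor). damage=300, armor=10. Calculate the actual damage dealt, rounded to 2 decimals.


actual = 300 * 100 / (100 + 10)
= 300 * 100 / 110
= 30000 / 110
= 272.73

272.73 damage


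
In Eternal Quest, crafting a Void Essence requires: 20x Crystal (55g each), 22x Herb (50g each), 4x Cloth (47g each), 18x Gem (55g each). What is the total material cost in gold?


Cost breakdown:
  Crystal: 20 * 55 = 1100
  Herb: 22 * 50 = 1100
  Cloth: 4 * 47 = 188
  Gem: 18 * 55 = 990
Total = 1100 + 1100 + 188 + 990 = 3378

3378 gold


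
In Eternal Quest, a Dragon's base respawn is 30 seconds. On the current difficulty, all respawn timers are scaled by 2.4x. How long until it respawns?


Respawn time = base * multiplier
= 30 * 2.4
= 72.0 seconds

72.0 seconds


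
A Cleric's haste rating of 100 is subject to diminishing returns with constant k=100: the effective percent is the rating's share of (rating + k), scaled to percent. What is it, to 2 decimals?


effective% = rating / (rating + k) * 100
= 100 / (100 + 100) * 100
= 100 / 200 * 100
= 0.5 * 100
= 50.00%

50.00%


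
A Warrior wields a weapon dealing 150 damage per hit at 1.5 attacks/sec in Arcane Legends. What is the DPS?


DPS = damage * attack_speed
= 150 * 1.5
= 225.0

225.0 DPS


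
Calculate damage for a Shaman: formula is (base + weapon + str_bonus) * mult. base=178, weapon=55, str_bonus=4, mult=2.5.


Sum base + weapon + str = 178 + 55 + 4 = 237
Multiply by 2.5:
237 * 2.5 = 592.5

592.5 damage


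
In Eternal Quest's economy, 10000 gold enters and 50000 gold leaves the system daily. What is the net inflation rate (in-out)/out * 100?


Net gold = 10000 - 50000 = -40000
Inflation rate = net / sunk * 100 = -40000 / 50000 * 100
= -0.8 * 100
= -80.00%

-80.00%


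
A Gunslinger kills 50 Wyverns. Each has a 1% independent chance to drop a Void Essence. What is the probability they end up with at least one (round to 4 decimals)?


P(at least one) = 1 - P(none) = 1 - (1-p)^n
p = 1/100 = 0.01
1 - p = 0.99
(1 - p)^50 = 0.99^50 = 0.605006
P(at least one) = 1 - 0.605006 = 0.3950

0.3950


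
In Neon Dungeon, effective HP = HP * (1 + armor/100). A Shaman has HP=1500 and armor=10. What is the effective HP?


EHP = 1500 * (1 + 10/100)
= 1500 * (1 + 0.1)
= 1500 * 1.1
= 1650.0

1650.0 EHP


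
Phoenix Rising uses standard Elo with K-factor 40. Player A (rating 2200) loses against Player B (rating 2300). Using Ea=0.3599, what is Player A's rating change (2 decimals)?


Elo update: delta = K * (S - Ea), where S = 0 (loses)
S - Ea = 0 - 0.3599 = -0.3599
Rating change = 40 * -0.3599
= -14.40

-14.40 rating points


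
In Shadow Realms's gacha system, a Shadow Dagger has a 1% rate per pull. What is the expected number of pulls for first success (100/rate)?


Expected pulls for a geometric distribution = 1/p = 100 / rate%
= 100 / 1
= 100.0

100.0 pulls


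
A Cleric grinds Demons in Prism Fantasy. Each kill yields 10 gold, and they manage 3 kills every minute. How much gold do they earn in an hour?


Gold per minute = 10 * 3 = 30
Gold per hour = 30 * 60 = 1800

1800 gold/hour


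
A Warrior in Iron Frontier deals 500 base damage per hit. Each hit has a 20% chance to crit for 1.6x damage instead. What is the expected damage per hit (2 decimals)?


E[dmg] = base * (1 + crit_chance * (crit_mult - 1))
cc as decimal = 20/100 = 0.2
cm - 1 = 1.6 - 1 = 0.6
Bonus factor = 0.2 * 0.6 = 0.12
Total multiplier = 1 + 0.12 = 1.12
Expected damage = 500 * 1.12 = 560.00

560.00 damage


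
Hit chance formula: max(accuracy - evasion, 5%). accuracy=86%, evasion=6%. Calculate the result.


accuracy - evasion = 86 - 6 = 80
Apply floor: max(80, 5) = 80
Hit chance = 80%

80%


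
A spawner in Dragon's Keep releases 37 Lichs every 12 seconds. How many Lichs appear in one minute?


Spawns per minute = count * (60 / interval)
= 37 * (60 / 12)
= 37 * 5.0
= 185.0

185.0 per minute


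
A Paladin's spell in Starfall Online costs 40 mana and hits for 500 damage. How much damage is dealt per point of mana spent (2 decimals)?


Efficiency = damage / mana
= 500 / 40
= 12.50

12.50 dmg/mana


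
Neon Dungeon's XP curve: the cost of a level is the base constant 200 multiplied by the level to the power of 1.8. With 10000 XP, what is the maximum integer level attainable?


XP = 200 * level^1.8, so level = (XP / 200)^(1/1.8)
= (10000 / 200)^(1/1.8)
= 50.0^0.5556
= 8.7876
Floor: level = 8

level 8


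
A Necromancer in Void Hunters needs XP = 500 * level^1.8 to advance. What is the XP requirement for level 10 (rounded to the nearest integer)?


XP = 500 * level^1.8
Substitute level = 10:
XP = 500 * 10^1.8
= 500 * 63.0957
= 31548

31548 XP


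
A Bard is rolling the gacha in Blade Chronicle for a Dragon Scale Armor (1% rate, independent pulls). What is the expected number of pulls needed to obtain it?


Expected pulls for a geometric distribution = 1/p = 100 / rate%
= 100 / 1
= 100.0

100.0 pulls


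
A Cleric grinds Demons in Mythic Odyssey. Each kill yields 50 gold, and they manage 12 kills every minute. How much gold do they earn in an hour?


Gold per minute = 50 * 12 = 600
Gold per hour = 600 * 60 = 36000

36000 gold/hour


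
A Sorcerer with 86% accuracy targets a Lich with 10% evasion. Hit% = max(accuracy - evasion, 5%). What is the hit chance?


accuracy - evasion = 86 - 10 = 76
Apply floor: max(76, 5) = 76
Hit chance = 76%

76%


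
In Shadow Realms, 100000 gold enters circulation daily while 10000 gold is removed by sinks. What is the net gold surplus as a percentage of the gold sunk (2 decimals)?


Net gold = 100000 - 10000 = 90000
Inflation rate = net / sunk * 100 = 90000 / 10000 * 100
= 9.0 * 100
= 900.00%

900.00%


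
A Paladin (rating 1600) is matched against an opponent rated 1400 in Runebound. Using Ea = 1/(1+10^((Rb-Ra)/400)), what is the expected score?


Elo expected score: Ea = 1/(1 + 10^((Rb-Ra)/400))
Rb - Ra = 1400 - 1600 = -200
(Rb-Ra)/400 = -200/400 = -0.5
10^-0.5 = 0.316228
Ea = 1/(1 + 0.316228) = 1/1.316228 = 0.7597

0.7597


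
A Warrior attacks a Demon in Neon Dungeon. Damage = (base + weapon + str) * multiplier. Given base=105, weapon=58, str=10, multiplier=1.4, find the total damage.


Sum base + weapon + str = 105 + 58 + 10 = 173
Multiply by 1.4:
173 * 1.4 = 242.2

242.2 damage


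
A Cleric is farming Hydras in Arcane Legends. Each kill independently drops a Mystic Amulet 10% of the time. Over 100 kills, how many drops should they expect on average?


Expected drops = kills * (drop_rate / 100)
= 100 * (10 / 100)
= 100 * 0.1
= 10.0

10.0 drops


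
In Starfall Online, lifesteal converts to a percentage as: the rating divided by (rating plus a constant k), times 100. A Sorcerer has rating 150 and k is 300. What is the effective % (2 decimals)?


effective% = rating / (rating + k) * 100
= 150 / (150 + 300) * 100
= 150 / 450 * 100
= 0.333333 * 100
= 33.33%

33.33%


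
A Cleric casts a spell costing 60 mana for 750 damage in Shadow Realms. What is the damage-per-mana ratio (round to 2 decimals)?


Efficiency = damage / mana
= 750 / 60
= 12.50

12.50 dmg/mana


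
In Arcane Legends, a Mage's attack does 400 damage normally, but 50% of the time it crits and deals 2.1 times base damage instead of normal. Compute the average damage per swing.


E[dmg] = base * (1 + crit_chance * (crit_mult - 1))
cc as decimal = 50/100 = 0.5
cm - 1 = 2.1 - 1 = 1.1
Bonus factor = 0.5 * 1.1 = 0.55
Total multiplier = 1 + 0.55 = 1.55
Expected damage = 400 * 1.55 = 620.00

620.00 damage


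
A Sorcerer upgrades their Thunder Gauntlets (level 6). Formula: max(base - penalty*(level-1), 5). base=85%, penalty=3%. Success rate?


raw_rate = 85 - 3 * (6 - 1)
= 85 - 3 * 5
= 85 - 15
= 70
Apply floor: max(70, 5) = 70%

70%


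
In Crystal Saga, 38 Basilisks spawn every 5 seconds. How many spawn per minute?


Spawns per minute = count * (60 / interval)
= 38 * (60 / 5)
= 38 * 12.0
= 456.0

456.0 per minute


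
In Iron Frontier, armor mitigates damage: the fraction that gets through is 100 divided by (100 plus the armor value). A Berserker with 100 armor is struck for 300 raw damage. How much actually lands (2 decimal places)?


actual = 300 * 100 / (100 + 100)
= 300 * 100 / 200
= 30000 / 200
= 150.00

150.00 damage


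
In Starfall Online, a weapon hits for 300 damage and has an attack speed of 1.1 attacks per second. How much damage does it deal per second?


DPS = damage * attack_speed
= 300 * 1.1
= 330.0

330.0 DPS


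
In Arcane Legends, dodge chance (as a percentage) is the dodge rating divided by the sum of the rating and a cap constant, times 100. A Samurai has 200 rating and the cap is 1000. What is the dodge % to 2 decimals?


dodge% = 200 / (200 + 1000) * 100
= 200 / 1200 * 100
= 0.166667 * 100
= 16.67%

16.67%


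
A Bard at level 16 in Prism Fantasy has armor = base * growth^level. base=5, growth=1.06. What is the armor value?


value = base * growth^level
= 5 * 1.06^16
= 5 * 2.540352
= 12.70

12.70 armor


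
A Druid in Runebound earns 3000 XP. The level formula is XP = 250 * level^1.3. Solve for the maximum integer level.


XP = 250 * level^1.3, so level = (XP / 250)^(1/1.3)
= (3000 / 250)^(1/1.3)
= 12.0^0.7692
= 6.763
Floor: level = 6

level 6


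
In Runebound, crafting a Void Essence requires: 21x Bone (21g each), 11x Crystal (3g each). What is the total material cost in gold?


Cost breakdown:
  Bone: 21 * 21 = 441
  Crystal: 11 * 3 = 33
Total = 441 + 33 = 474

474 gold


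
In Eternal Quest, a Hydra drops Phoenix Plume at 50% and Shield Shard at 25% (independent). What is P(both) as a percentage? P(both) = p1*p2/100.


For independent events, P(both) = P(A) * P(B)
= 50% * 25%
= 1250 / 100 %
= 12.5%

12.5%


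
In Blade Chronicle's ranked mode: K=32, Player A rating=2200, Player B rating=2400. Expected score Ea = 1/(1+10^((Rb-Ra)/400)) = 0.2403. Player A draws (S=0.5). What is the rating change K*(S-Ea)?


Elo update: delta = K * (S - Ea), where S = 0.5 (draws)
S - Ea = 0.5 - 0.2403 = 0.2597
Rating change = 32 * 0.2597
= 8.31

8.31 rating points


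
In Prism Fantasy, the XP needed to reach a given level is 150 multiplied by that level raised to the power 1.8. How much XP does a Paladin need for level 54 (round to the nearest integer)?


XP = 150 * level^1.8
Substitute level = 54:
XP = 150 * 54^1.8
= 150 * 1313.1332
= 196970

196970 XP


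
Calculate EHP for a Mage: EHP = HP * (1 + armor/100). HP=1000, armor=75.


EHP = 1000 * (1 + 75/100)
= 1000 * (1 + 0.75)
= 1000 * 1.75
= 1750.0

1750.0 EHP


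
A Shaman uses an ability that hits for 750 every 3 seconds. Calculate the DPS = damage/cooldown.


DPS = damage / cooldown
= 750 / 3
= 250.00

250.00 DPS


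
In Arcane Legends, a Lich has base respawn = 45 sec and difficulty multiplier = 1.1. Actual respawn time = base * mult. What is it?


Respawn time = base * multiplier
= 45 * 1.1
= 49.5 seconds

49.5 seconds


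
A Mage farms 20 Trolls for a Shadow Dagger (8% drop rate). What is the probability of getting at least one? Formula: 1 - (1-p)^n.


P(at least one) = 1 - P(none) = 1 - (1-p)^n
p = 8/100 = 0.08
1 - p = 0.92
(1 - p)^20 = 0.92^20 = 0.188693
P(at least one) = 1 - 0.188693 = 0.8113

0.8113


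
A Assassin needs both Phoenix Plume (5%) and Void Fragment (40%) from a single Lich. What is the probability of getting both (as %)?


For independent events, P(both) = P(A) * P(B)
= 5% * 40%
= 200 / 100 %
= 2.0%

2.0%


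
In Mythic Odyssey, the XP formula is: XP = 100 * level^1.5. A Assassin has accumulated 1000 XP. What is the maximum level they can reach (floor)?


XP = 100 * level^1.5, so level = (XP / 100)^(1/1.5)
= (1000 / 100)^(1/1.5)
= 10.0^0.6667
= 4.6416
Floor: level = 4

level 4


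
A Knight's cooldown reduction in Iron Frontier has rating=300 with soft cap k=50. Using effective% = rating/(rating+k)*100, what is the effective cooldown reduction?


effective% = rating / (rating + k) * 100
= 300 / (300 + 50) * 100
= 300 / 350 * 100
= 0.857143 * 100
= 85.71%

85.71%


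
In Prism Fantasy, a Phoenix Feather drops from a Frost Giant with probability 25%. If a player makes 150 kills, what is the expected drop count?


Expected drops = kills * (drop_rate / 100)
= 150 * (25 / 100)
= 150 * 0.25
= 37.5

37.5 drops


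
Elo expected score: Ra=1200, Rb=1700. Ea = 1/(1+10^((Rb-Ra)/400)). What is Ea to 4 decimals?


Elo expected score: Ea = 1/(1 + 10^((Rb-Ra)/400))
Rb - Ra = 1700 - 1200 = 500
(Rb-Ra)/400 = 500/400 = 1.25
10^1.25 = 17.782794
Ea = 1/(1 + 17.782794) = 1/18.782794 = 0.0532

0.0532


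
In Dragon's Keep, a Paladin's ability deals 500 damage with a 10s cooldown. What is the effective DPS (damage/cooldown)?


DPS = damage / cooldown
= 500 / 10
= 50.00

50.00 DPS


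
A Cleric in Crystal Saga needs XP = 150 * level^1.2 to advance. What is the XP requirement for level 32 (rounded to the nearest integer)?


XP = 150 * level^1.2
Substitute level = 32:
XP = 150 * 32^1.2
= 150 * 64.0
= 9600

9600 XP


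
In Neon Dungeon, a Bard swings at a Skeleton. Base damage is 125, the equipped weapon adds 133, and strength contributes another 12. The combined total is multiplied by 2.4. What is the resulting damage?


Sum base + weapon + str = 125 + 133 + 12 = 270
Multiply by 2.4:
270 * 2.4 = 648.0

648.0 damage


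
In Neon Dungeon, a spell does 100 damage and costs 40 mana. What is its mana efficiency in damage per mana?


Efficiency = damage / mana
= 100 / 40
= 2.50

2.50 dmg/mana


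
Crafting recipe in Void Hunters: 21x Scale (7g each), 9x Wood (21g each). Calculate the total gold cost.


Cost breakdown:
  Scale: 21 * 7 = 147
  Wood: 9 * 21 = 189
Total = 147 + 189 = 336

336 gold


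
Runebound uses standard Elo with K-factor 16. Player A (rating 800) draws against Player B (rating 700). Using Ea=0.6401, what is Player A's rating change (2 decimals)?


Elo update: delta = K * (S - Ea), where S = 0.5 (draws)
S - Ea = 0.5 - 0.6401 = -0.1401
Rating change = 16 * -0.1401
= -2.24

-2.24 rating points


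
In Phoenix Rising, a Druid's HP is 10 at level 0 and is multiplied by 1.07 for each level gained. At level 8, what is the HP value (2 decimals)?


value = base * growth^level
= 10 * 1.07^8
= 10 * 1.718186
= 17.18

17.18 HP


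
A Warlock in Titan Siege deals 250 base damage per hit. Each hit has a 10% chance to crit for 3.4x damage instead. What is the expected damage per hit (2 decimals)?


E[dmg] = base * (1 + crit_chance * (crit_mult - 1))
cc as decimal = 10/100 = 0.1
cm - 1 = 3.4 - 1 = 2.4
Bonus factor = 0.1 * 2.4 = 0.24
Total multiplier = 1 + 0.24 = 1.24
Expected damage = 250 * 1.24 = 310.00

310.00 damage


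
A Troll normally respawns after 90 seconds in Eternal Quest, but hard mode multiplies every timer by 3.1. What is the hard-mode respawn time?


Respawn time = base * multiplier
= 90 * 3.1
= 279.0 seconds

279.0 seconds


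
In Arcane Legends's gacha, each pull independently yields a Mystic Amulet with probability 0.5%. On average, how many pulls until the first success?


Expected pulls for a geometric distribution = 1/p = 100 / rate%
= 100 / 0.5
= 200.0

200.0 pulls


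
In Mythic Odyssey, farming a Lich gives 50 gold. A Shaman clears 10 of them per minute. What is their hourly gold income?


Gold per minute = 50 * 10 = 500
Gold per hour = 500 * 60 = 30000

30000 gold/hour


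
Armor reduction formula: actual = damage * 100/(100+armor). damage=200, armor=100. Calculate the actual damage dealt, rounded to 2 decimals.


actual = 200 * 100 / (100 + 100)
= 200 * 100 / 200
= 20000 / 200
= 100.00

100.00 damage


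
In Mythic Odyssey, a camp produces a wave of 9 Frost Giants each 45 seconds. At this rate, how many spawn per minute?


Spawns per minute = count * (60 / interval)
= 9 * (60 / 45)
= 9 * 1.3333
= 12.0

12.0 per minute


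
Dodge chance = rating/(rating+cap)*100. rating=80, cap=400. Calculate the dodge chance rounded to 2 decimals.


dodge% = 80 / (80 + 400) * 100
= 80 / 480 * 100
= 0.166667 * 100
= 16.67%

16.67%


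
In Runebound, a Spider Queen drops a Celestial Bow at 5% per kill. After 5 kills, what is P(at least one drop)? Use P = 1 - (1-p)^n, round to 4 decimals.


P(at least one) = 1 - P(none) = 1 - (1-p)^n
p = 5/100 = 0.05
1 - p = 0.95
(1 - p)^5 = 0.95^5 = 0.773781
P(at least one) = 1 - 0.773781 = 0.2262

0.2262


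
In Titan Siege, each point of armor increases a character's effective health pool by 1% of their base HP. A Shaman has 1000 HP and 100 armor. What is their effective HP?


EHP = 1000 * (1 + 100/100)
= 1000 * (1 + 1.0)
= 1000 * 2.0
= 2000.0

2000.0 EHP


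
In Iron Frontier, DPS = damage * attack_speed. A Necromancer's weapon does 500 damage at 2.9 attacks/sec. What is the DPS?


DPS = damage * attack_speed
= 500 * 2.9
= 1450.0

1450.0 DPS


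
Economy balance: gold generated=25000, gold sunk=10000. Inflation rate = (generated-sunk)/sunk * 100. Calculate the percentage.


Net gold = 25000 - 10000 = 15000
Inflation rate = net / sunk * 100 = 15000 / 10000 * 100
= 1.5 * 100
= 150.00%

150.00%


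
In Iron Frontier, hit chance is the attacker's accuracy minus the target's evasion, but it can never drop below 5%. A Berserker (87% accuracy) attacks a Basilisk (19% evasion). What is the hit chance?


accuracy - evasion = 87 - 19 = 68
Apply floor: max(68, 5) = 68
Hit chance = 68%

68%


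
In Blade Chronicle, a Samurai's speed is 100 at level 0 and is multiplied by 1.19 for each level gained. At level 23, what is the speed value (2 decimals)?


value = base * growth^level
= 100 * 1.19^23
= 100 * 54.648735
= 5464.87

5464.87 speed


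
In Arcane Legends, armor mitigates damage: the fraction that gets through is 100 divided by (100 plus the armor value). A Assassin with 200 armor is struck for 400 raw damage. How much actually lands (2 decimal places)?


actual = 400 * 100 / (100 + 200)
= 400 * 100 / 300
= 40000 / 300
= 133.33

133.33 damage


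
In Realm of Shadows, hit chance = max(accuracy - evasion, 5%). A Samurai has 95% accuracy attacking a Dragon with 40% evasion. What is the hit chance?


accuracy - evasion = 95 - 40 = 55
Apply floor: max(55, 5) = 55
Hit chance = 55%

55%


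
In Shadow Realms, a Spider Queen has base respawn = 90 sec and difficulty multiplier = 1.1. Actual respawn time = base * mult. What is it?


Respawn time = base * multiplier
= 90 * 1.1
= 99.0 seconds

99.0 seconds


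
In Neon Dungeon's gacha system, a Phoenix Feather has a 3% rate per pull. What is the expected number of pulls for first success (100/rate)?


Expected pulls for a geometric distribution = 1/p = 100 / rate%
= 100 / 3
= 33.33

33.33 pulls


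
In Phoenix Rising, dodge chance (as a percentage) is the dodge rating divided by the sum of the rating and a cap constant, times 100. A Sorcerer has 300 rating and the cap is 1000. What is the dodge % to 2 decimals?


dodge% = 300 / (300 + 1000) * 100
= 300 / 1300 * 100
= 0.230769 * 100
= 23.08%

23.08%


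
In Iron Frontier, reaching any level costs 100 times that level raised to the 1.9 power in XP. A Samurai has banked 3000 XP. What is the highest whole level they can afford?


XP = 100 * level^1.9, so level = (XP / 100)^(1/1.9)
= (3000 / 100)^(1/1.9)
= 30.0^0.5263
= 5.9901
Floor: level = 5

level 5


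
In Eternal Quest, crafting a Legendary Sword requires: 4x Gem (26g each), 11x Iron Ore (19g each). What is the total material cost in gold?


Cost breakdown:
  Gem: 4 * 26 = 104
  Iron Ore: 11 * 19 = 209
Total = 104 + 209 = 313

313 gold


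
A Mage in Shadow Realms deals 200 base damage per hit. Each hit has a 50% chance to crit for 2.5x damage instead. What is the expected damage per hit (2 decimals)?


E[dmg] = base * (1 + crit_chance * (crit_mult - 1))
cc as decimal = 50/100 = 0.5
cm - 1 = 2.5 - 1 = 1.5
Bonus factor = 0.5 * 1.5 = 0.75
Total multiplier = 1 + 0.75 = 1.75
Expected damage = 200 * 1.75 = 350.00

350.00 damage


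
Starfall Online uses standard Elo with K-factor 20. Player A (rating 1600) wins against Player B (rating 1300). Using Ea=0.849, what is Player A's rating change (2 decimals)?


Elo update: delta = K * (S - Ea), where S = 1 (wins)
S - Ea = 1 - 0.849 = 0.151
Rating change = 20 * 0.151
= 3.02

3.02 rating points


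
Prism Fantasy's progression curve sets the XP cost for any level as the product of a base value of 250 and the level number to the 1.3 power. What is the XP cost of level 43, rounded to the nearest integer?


XP = 250 * level^1.3
Substitute level = 43:
XP = 250 * 43^1.3
= 250 * 132.8951
= 33224

33224 XP


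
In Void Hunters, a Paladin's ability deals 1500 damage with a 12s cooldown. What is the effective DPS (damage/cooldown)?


DPS = damage / cooldown
= 1500 / 12
= 125.00

125.00 DPS


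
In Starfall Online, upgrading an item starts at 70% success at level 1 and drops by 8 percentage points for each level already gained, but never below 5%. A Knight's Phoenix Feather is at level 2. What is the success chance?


raw_rate = 70 - 8 * (2 - 1)
= 70 - 8 * 1
= 70 - 8
= 62
Apply floor: max(62, 5) = 62%

62%


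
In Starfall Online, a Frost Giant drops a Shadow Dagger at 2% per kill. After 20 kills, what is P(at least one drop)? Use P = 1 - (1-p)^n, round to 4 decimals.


P(at least one) = 1 - P(none) = 1 - (1-p)^n
p = 2/100 = 0.02
1 - p = 0.98
(1 - p)^20 = 0.98^20 = 0.667608
P(at least one) = 1 - 0.667608 = 0.3324

0.3324


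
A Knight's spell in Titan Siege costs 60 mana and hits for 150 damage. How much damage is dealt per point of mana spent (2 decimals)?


Efficiency = damage / mana
= 150 / 60
= 2.50

2.50 dmg/mana


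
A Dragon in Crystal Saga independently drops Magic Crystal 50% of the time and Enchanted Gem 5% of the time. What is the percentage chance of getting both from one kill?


For independent events, P(both) = P(A) * P(B)
= 50% * 5%
= 250 / 100 %
= 2.5%

2.5%


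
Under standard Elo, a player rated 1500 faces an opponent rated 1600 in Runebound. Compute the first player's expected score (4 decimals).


Elo expected score: Ea = 1/(1 + 10^((Rb-Ra)/400))
Rb - Ra = 1600 - 1500 = 100
(Rb-Ra)/400 = 100/400 = 0.25
10^0.25 = 1.778279
Ea = 1/(1 + 1.778279) = 1/2.778279 = 0.3599

0.3599


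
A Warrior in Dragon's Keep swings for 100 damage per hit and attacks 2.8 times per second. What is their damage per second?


DPS = damage * attack_speed
= 100 * 2.8
= 280.0

280.0 DPS


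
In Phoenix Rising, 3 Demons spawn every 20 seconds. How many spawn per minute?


Spawns per minute = count * (60 / interval)
= 3 * (60 / 20)
= 3 * 3.0
= 9.0

9.0 per minute


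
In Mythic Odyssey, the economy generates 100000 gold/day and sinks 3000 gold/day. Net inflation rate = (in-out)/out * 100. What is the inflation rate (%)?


Net gold = 100000 - 3000 = 97000
Inflation rate = net / sunk * 100 = 97000 / 3000 * 100
= 32.333333 * 100
= 3233.33%

3233.33%


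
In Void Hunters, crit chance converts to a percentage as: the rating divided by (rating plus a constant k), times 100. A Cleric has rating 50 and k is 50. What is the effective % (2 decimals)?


effective% = rating / (rating + k) * 100
= 50 / (50 + 50) * 100
= 50 / 100 * 100
= 0.5 * 100
= 50.00%

50.00%


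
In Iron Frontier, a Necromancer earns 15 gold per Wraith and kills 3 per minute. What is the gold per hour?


Gold per minute = 15 * 3 = 45
Gold per hour = 45 * 60 = 2700

2700 gold/hour


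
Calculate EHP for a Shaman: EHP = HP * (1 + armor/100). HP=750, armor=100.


EHP = 750 * (1 + 100/100)
= 750 * (1 + 1.0)
= 750 * 2.0
= 1500.0

1500.0 EHP


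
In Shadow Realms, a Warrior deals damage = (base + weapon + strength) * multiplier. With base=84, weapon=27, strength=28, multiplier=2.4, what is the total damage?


Sum base + weapon + str = 84 + 27 + 28 = 139
Multiply by 2.4:
139 * 2.4 = 333.6

333.6 damage


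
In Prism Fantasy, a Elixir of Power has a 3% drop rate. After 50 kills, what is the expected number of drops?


Expected drops = kills * (drop_rate / 100)
= 50 * (3 / 100)
= 50 * 0.03
= 1.5

1.5 drops


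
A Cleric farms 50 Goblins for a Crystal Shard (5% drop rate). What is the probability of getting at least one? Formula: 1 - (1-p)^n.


P(at least one) = 1 - P(none) = 1 - (1-p)^n
p = 5/100 = 0.05
1 - p = 0.95
(1 - p)^50 = 0.95^50 = 0.076945
P(at least one) = 1 - 0.076945 = 0.9231

0.9231


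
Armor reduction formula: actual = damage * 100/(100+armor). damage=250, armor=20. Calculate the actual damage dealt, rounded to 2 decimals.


actual = 250 * 100 / (100 + 20)
= 250 * 100 / 120
= 25000 / 120
= 208.33

208.33 damage


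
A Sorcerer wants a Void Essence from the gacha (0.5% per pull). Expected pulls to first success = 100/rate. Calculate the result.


Expected pulls for a geometric distribution = 1/p = 100 / rate%
= 100 / 0.5
= 200.0

200.0 pulls


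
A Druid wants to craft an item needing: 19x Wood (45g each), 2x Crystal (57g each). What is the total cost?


Cost breakdown:
  Wood: 19 * 45 = 855
  Crystal: 2 * 57 = 114
Total = 855 + 114 = 969

969 gold


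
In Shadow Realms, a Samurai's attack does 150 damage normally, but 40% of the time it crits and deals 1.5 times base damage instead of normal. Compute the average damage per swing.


E[dmg] = base * (1 + crit_chance * (crit_mult - 1))
cc as decimal = 40/100 = 0.4
cm - 1 = 1.5 - 1 = 0.5
Bonus factor = 0.4 * 0.5 = 0.2
Total multiplier = 1 + 0.2 = 1.2
Expected damage = 150 * 1.2 = 180.00

180.00 damage


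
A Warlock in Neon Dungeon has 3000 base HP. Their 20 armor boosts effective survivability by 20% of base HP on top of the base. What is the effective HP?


EHP = 3000 * (1 + 20/100)
= 3000 * (1 + 0.2)
= 3000 * 1.2
= 3600.0

3600.0 EHP


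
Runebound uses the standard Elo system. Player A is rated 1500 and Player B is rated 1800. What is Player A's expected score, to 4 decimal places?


Elo expected score: Ea = 1/(1 + 10^((Rb-Ra)/400))
Rb - Ra = 1800 - 1500 = 300
(Rb-Ra)/400 = 300/400 = 0.75
10^0.75 = 5.623413
Ea = 1/(1 + 5.623413) = 1/6.623413 = 0.1510

0.1510


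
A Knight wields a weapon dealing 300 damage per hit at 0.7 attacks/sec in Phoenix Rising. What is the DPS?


DPS = damage * attack_speed
= 300 * 0.7
= 210.0

210.0 DPS


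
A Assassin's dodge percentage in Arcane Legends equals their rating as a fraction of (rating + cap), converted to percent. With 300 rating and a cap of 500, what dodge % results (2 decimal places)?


dodge% = 300 / (300 + 500) * 100
= 300 / 800 * 100
= 0.375 * 100
= 37.50%

37.50%


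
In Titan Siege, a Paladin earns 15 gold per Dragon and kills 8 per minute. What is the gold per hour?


Gold per minute = 15 * 8 = 120
Gold per hour = 120 * 60 = 7200

7200 gold/hour


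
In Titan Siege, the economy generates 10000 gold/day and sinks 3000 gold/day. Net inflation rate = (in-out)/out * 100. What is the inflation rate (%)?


Net gold = 10000 - 3000 = 7000
Inflation rate = net / sunk * 100 = 7000 / 3000 * 100
= 2.333333 * 100
= 233.33%

233.33%


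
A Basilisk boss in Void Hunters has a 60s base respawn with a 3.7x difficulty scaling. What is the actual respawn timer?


Respawn time = base * multiplier
= 60 * 3.7
= 222.0 seconds

222.0 seconds


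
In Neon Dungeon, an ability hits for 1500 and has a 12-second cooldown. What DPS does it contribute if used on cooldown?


DPS = damage / cooldown
= 1500 / 12
= 125.00

125.00 DPS


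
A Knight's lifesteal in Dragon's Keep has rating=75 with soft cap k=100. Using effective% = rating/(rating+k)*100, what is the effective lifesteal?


effective% = rating / (rating + k) * 100
= 75 / (75 + 100) * 100
= 75 / 175 * 100
= 0.428571 * 100
= 42.86%

42.86%


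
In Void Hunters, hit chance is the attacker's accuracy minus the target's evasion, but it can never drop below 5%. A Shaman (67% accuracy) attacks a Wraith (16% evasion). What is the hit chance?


accuracy - evasion = 67 - 16 = 51
Apply floor: max(51, 5) = 51
Hit chance = 51%

51%


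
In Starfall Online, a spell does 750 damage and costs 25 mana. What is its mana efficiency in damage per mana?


Efficiency = damage / mana
= 750 / 25
= 30.00

30.00 dmg/mana


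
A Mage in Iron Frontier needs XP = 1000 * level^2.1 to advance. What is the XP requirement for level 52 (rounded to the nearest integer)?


XP = 1000 * level^2.1
Substitute level = 52:
XP = 1000 * 52^2.1
= 1000 * 4014.2741
= 4014274

4014274 XP


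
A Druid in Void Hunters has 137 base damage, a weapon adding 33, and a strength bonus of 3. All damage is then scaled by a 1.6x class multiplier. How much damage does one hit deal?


Sum base + weapon + str = 137 + 33 + 3 = 173
Multiply by 1.6:
173 * 1.6 = 276.8

276.8 damage


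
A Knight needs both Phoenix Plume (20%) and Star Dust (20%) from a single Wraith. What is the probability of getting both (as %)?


For independent events, P(both) = P(A) * P(B)
= 20% * 20%
= 400 / 100 %
= 4.0%

4.0%


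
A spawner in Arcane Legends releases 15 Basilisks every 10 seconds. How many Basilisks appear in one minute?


Spawns per minute = count * (60 / interval)
= 15 * (60 / 10)
= 15 * 6.0
= 90.0

90.0 per minute


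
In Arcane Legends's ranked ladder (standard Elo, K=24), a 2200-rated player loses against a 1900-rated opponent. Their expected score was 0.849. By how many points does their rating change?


Elo update: delta = K * (S - Ea), where S = 0 (loses)
S - Ea = 0 - 0.849 = -0.849
Rating change = 24 * -0.849
= -20.38

-20.38 rating points


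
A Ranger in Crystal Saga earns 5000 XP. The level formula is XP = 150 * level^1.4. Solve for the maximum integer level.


XP = 150 * level^1.4, so level = (XP / 150)^(1/1.4)
= (5000 / 150)^(1/1.4)
= 33.3333^0.7143
= 12.2397
Floor: level = 12

level 12


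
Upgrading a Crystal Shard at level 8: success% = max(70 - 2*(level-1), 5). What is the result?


raw_rate = 70 - 2 * (8 - 1)
= 70 - 2 * 7
= 70 - 14
= 56
Apply floor: max(56, 5) = 56%

56%


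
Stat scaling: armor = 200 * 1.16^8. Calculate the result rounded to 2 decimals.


value = base * growth^level
= 200 * 1.16^8
= 200 * 3.278415
= 655.68

655.68 armor


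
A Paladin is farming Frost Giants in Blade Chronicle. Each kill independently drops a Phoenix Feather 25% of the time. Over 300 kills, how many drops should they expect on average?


Expected drops = kills * (drop_rate / 100)
= 300 * (25 / 100)
= 300 * 0.25
= 75.0

75.0 drops


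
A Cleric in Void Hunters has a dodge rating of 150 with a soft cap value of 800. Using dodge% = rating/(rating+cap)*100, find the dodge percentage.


dodge% = 150 / (150 + 800) * 100
= 150 / 950 * 100
= 0.157895 * 100
= 15.79%

15.79%


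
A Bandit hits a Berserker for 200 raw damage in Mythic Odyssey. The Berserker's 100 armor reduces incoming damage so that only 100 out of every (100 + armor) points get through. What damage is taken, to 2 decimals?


actual = 200 * 100 / (100 + 100)
= 200 * 100 / 200
= 20000 / 200
= 100.00

100.00 damage


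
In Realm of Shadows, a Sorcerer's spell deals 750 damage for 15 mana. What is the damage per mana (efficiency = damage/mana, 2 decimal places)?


Efficiency = damage / mana
= 750 / 15
= 50.00

50.00 dmg/mana


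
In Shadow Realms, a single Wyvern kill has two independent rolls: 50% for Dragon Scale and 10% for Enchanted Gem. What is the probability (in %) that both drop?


For independent events, P(both) = P(A) * P(B)
= 50% * 10%
= 500 / 100 %
= 5.0%

5.0%


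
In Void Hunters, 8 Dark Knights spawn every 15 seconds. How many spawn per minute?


Spawns per minute = count * (60 / interval)
= 8 * (60 / 15)
= 8 * 4.0
= 32.0

32.0 per minute


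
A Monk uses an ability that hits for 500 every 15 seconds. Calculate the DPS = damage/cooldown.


DPS = damage / cooldown
= 500 / 15
= 33.33

33.33 DPS


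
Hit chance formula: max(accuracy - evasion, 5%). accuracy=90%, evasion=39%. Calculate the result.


accuracy - evasion = 90 - 39 = 51
Apply floor: max(51, 5) = 51
Hit chance = 51%

51%


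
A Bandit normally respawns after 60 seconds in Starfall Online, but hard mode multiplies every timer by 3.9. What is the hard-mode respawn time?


Respawn time = base * multiplier
= 60 * 3.9
= 234.0 seconds

234.0 seconds


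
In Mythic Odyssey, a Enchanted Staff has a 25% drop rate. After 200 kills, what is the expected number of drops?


Expected drops = kills * (drop_rate / 100)
= 200 * (25 / 100)
= 200 * 0.25
= 50.0

50.0 drops


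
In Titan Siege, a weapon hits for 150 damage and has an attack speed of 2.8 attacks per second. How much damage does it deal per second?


DPS = damage * attack_speed
= 150 * 2.8
= 420.0

420.0 DPS


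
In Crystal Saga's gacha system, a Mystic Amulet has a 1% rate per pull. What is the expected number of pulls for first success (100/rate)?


Expected pulls for a geometric distribution = 1/p = 100 / rate%
= 100 / 1
= 100.0

100.0 pulls


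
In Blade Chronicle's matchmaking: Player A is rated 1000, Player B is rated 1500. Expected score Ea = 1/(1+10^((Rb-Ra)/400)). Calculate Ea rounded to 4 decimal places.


Elo expected score: Ea = 1/(1 + 10^((Rb-Ra)/400))
Rb - Ra = 1500 - 1000 = 500
(Rb-Ra)/400 = 500/400 = 1.25
10^1.25 = 17.782794
Ea = 1/(1 + 17.782794) = 1/18.782794 = 0.0532

0.0532


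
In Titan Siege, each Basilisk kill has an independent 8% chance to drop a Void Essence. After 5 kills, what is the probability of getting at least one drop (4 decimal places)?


P(at least one) = 1 - P(none) = 1 - (1-p)^n
p = 8/100 = 0.08
1 - p = 0.92
(1 - p)^5 = 0.92^5 = 0.659082
P(at least one) = 1 - 0.659082 = 0.3409

0.3409


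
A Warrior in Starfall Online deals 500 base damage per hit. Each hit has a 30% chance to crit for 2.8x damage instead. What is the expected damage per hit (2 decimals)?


E[dmg] = base * (1 + crit_chance * (crit_mult - 1))
cc as decimal = 30/100 = 0.3
cm - 1 = 2.8 - 1 = 1.8
Bonus factor = 0.3 * 1.8 = 0.54
Total multiplier = 1 + 0.54 = 1.54
Expected damage = 500 * 1.54 = 770.00

770.00 damage


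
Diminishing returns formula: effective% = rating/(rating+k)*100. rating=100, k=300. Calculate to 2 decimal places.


effective% = rating / (rating + k) * 100
= 100 / (100 + 300) * 100
= 100 / 400 * 100
= 0.25 * 100
= 25.00%

25.00%


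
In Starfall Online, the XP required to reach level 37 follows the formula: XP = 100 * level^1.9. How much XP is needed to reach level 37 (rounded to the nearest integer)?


XP = 100 * level^1.9
Substitute level = 37:
XP = 100 * 37^1.9
= 100 * 954.0767
= 95408

95408 XP


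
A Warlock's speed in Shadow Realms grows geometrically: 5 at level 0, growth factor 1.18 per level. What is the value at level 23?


value = base * growth^level
= 5 * 1.18^23
= 5 * 45.007632
= 225.04

225.04 speed


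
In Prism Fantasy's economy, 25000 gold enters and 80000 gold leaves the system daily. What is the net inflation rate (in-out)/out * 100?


Net gold = 25000 - 80000 = -55000
Inflation rate = net / sunk * 100 = -55000 / 80000 * 100
= -0.6875 * 100
= -68.75%

-68.75%


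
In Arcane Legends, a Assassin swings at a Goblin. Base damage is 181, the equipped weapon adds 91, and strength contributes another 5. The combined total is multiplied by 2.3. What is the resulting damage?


Sum base + weapon + str = 181 + 91 + 5 = 277
Multiply by 2.3:
277 * 2.3 = 637.1

637.1 damage


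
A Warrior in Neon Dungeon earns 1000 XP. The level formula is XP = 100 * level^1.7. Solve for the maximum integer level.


XP = 100 * level^1.7, so level = (XP / 100)^(1/1.7)
= (1000 / 100)^(1/1.7)
= 10.0^0.5882
= 3.8747
Floor: level = 3

level 3


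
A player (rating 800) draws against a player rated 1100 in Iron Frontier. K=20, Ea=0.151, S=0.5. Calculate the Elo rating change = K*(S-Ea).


Elo update: delta = K * (S - Ea), where S = 0.5 (draws)
S - Ea = 0.5 - 0.151 = 0.349
Rating change = 20 * 0.349
= 6.98

6.98 rating points


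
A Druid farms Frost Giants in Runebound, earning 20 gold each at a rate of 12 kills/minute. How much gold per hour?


Gold per minute = 20 * 12 = 240
Gold per hour = 240 * 60 = 14400

14400 gold/hour


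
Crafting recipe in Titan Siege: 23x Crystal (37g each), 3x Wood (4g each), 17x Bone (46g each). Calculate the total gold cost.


Cost breakdown:
  Crystal: 23 * 37 = 851
  Wood: 3 * 4 = 12
  Bone: 17 * 46 = 782
Total = 851 + 12 + 782 = 1645

1645 gold


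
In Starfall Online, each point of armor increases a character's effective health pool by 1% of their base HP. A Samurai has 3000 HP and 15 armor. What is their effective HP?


EHP = 3000 * (1 + 15/100)
= 3000 * (1 + 0.15)
= 3000 * 1.15
= 3450.0

3450.0 EHP


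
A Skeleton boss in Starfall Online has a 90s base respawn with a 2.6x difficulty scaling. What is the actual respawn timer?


Respawn time = base * multiplier
= 90 * 2.6
= 234.0 seconds

234.0 seconds


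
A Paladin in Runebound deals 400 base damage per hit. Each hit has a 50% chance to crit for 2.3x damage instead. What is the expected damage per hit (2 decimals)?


E[dmg] = base * (1 + crit_chance * (crit_mult - 1))
cc as decimal = 50/100 = 0.5
cm - 1 = 2.3 - 1 = 1.3
Bonus factor = 0.5 * 1.3 = 0.65
Total multiplier = 1 + 0.65 = 1.65
Expected damage = 400 * 1.65 = 660.00

660.00 damage


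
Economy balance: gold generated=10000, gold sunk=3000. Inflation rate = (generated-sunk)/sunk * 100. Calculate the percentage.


Net gold = 10000 - 3000 = 7000
Inflation rate = net / sunk * 100 = 7000 / 3000 * 100
= 2.333333 * 100
= 233.33%

233.33%


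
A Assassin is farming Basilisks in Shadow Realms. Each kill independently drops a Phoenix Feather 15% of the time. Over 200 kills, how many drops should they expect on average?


Expected drops = kills * (drop_rate / 100)
= 200 * (15 / 100)
= 200 * 0.15
= 30.0

30.0 drops


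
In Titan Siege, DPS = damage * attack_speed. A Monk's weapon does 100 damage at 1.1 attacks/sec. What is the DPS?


DPS = damage * attack_speed
= 100 * 1.1
= 110.0

110.0 DPS
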